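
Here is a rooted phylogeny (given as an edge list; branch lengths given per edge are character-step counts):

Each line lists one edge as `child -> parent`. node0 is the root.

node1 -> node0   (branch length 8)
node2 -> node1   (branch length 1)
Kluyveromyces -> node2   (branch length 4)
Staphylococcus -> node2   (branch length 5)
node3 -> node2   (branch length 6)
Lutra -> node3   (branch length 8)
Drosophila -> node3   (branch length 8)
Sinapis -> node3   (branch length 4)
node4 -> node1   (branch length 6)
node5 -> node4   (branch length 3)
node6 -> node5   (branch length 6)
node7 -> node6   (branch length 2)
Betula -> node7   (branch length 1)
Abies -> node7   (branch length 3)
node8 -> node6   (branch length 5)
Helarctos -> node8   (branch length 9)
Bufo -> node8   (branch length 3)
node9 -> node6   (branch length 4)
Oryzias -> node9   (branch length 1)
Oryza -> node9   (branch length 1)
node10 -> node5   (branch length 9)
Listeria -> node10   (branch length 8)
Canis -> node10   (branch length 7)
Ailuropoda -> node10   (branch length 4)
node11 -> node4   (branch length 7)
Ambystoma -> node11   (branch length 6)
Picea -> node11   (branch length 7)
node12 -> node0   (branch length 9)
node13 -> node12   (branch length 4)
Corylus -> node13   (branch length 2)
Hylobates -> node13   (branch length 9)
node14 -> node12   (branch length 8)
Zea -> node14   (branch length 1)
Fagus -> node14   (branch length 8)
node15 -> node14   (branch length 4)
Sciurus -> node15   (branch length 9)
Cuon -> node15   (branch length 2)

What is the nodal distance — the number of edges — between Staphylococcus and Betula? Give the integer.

The MRCA of Staphylococcus and Betula is the node subtending ((Kluyveromyces,Staphylococcus,(Lutra,Drosophila,Sinapis)),((((Betula,Abies),(Helarctos,Bufo),(Oryzias,Oryza)),(Listeria,Canis,Ailuropoda)),(Ambystoma,Picea))).
From Staphylococcus up to that node: 2 branches. From Betula up to the same node: 5 branches. Total: 2 + 5 = 7.

7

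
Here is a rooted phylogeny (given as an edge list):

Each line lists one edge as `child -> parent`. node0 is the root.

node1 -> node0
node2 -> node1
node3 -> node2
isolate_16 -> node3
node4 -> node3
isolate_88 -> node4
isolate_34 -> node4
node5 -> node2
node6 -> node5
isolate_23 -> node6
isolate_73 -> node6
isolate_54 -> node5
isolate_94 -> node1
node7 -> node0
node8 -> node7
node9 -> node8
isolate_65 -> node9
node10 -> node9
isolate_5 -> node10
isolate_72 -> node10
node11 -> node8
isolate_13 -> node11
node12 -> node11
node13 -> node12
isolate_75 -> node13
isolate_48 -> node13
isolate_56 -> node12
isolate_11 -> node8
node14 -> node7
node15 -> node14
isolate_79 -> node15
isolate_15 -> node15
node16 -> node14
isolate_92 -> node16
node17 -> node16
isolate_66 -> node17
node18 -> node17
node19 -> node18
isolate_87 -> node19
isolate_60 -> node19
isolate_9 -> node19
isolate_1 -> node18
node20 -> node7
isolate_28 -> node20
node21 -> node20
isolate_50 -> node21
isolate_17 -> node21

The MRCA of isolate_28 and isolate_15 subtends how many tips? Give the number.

19

The MRCA of isolate_28 and isolate_15 is the node subtending (((isolate_65,(isolate_5,isolate_72)),(isolate_13,((isolate_75,isolate_48),isolate_56)),isolate_11),((isolate_79,isolate_15),(isolate_92,(isolate_66,((isolate_87,isolate_60,isolate_9),isolate_1)))),(isolate_28,(isolate_50,isolate_17))).
That clade contains 19 terminal taxa: isolate_1, isolate_11, isolate_13, isolate_15, isolate_17, isolate_28, isolate_48, isolate_5, isolate_50, isolate_56, isolate_60, isolate_65, isolate_66, isolate_72, isolate_75, isolate_79, isolate_87, isolate_9, isolate_92.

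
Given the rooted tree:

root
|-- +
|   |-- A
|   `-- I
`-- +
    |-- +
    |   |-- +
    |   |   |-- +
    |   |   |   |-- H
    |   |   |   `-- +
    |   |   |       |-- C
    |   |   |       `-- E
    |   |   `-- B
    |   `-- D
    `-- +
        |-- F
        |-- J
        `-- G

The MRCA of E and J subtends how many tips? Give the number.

The MRCA of E and J is the node subtending ((((H,(C,E)),B),D),(F,J,G)).
That clade contains 8 terminal taxa: B, C, D, E, F, G, H, J.

8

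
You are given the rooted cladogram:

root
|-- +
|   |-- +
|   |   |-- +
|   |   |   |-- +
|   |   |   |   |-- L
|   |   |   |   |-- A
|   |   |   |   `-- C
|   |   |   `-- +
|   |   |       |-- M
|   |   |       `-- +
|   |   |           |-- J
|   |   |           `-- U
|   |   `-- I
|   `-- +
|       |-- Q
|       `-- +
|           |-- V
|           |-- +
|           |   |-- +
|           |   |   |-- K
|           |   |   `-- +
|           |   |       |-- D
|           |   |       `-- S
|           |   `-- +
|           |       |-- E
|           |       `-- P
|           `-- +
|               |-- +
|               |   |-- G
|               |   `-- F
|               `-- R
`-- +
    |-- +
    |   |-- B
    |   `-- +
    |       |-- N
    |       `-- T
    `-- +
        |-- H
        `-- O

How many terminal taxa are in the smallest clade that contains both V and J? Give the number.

17

The MRCA of V and J is the node subtending ((((L,A,C),(M,(J,U))),I),(Q,(V,((K,(D,S)),(E,P)),((G,F),R)))).
That clade contains 17 terminal taxa: A, C, D, E, F, G, I, J, K, L, M, P, Q, R, S, U, V.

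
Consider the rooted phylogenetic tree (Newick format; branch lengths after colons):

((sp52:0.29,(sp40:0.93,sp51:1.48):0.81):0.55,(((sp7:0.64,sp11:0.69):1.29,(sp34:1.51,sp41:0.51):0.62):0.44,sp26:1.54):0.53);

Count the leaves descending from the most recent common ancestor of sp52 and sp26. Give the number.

8

The MRCA of sp52 and sp26 is the root, so the clade is the entire tree.
That clade contains 8 terminal taxa: sp11, sp26, sp34, sp40, sp41, sp51, sp52, sp7.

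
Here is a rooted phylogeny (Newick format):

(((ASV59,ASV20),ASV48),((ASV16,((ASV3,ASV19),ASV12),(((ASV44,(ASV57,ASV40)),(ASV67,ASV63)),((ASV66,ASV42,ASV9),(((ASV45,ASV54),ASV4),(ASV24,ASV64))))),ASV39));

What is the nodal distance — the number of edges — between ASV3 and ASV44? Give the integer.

7

The MRCA of ASV3 and ASV44 is the node subtending (ASV16,((ASV3,ASV19),ASV12),(((ASV44,(ASV57,ASV40)),(ASV67,ASV63)),((ASV66,ASV42,ASV9),(((ASV45,ASV54),ASV4),(ASV24,ASV64))))).
From ASV3 up to that node: 3 branches. From ASV44 up to the same node: 4 branches. Total: 3 + 4 = 7.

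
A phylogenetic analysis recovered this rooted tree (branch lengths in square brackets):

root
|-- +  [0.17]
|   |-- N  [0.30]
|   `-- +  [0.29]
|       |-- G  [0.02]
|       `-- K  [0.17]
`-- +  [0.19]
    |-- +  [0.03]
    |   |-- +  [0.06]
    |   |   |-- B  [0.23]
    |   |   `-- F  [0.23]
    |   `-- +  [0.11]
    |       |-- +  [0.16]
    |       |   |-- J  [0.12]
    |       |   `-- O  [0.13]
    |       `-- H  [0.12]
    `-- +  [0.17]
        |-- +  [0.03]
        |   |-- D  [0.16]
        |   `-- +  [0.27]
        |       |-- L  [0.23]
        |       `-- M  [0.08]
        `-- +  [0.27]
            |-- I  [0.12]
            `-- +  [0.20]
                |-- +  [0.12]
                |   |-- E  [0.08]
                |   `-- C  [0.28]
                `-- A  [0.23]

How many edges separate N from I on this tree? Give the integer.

6

The MRCA of N and I is the root of the tree.
From N up to that node: 2 branches. From I up to the same node: 4 branches. Total: 2 + 4 = 6.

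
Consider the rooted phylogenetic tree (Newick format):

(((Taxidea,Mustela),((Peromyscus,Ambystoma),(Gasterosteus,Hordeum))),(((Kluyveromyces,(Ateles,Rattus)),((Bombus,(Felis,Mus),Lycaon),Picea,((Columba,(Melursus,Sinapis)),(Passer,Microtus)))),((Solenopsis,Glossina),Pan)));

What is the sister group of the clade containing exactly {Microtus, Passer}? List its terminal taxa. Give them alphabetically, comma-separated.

The clade containing exactly {Microtus, Passer} attaches to the tree at the node subtending ((Columba,(Melursus,Sinapis)),(Passer,Microtus)).
The other lineage descending from that same node — the sister group — is (Columba,(Melursus,Sinapis)); its 3 tips in alphabetical order are the answer.

Columba, Melursus, Sinapis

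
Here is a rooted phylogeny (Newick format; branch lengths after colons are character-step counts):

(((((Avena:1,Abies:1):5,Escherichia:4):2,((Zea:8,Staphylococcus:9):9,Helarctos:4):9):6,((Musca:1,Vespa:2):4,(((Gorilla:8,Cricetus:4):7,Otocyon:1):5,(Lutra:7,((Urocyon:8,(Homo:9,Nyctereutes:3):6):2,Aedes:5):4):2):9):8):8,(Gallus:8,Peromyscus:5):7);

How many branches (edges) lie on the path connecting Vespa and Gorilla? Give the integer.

6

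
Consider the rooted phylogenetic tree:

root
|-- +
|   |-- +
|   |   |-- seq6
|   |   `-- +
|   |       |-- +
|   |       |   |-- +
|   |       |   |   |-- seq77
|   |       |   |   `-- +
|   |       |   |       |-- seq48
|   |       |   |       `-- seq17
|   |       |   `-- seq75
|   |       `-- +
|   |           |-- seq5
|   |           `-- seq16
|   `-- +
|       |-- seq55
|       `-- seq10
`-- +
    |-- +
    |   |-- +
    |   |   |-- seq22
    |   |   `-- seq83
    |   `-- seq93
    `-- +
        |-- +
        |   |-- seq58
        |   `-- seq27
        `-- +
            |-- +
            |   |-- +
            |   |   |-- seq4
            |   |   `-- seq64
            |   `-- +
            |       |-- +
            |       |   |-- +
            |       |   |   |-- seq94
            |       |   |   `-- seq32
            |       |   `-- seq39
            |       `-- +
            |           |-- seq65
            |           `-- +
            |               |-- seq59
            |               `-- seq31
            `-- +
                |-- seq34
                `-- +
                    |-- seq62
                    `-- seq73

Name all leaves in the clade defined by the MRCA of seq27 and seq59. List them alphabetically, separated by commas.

seq27, seq31, seq32, seq34, seq39, seq4, seq58, seq59, seq62, seq64, seq65, seq73, seq94

Tracing seq27: it sits inside (seq58,seq27).
Tracing seq59: it sits inside (seq59,seq31).
The smallest clade enclosing both is ((seq58,seq27),(((seq4,seq64),(((seq94,seq32),seq39),(seq65,(seq59,seq31)))),(seq34,(seq62,seq73)))); the answer is its 13 terminal taxa in alphabetical order.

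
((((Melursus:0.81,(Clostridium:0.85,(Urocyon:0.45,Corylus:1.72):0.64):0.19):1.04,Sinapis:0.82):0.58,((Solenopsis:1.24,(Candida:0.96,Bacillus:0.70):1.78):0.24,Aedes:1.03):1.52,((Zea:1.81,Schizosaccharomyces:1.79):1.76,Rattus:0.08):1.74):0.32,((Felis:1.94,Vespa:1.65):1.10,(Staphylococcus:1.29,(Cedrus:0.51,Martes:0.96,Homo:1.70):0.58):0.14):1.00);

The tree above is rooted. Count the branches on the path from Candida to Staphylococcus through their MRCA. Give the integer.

The MRCA of Candida and Staphylococcus is the root of the tree.
From Candida up to that node: 5 branches. From Staphylococcus up to the same node: 3 branches. Total: 5 + 3 = 8.

8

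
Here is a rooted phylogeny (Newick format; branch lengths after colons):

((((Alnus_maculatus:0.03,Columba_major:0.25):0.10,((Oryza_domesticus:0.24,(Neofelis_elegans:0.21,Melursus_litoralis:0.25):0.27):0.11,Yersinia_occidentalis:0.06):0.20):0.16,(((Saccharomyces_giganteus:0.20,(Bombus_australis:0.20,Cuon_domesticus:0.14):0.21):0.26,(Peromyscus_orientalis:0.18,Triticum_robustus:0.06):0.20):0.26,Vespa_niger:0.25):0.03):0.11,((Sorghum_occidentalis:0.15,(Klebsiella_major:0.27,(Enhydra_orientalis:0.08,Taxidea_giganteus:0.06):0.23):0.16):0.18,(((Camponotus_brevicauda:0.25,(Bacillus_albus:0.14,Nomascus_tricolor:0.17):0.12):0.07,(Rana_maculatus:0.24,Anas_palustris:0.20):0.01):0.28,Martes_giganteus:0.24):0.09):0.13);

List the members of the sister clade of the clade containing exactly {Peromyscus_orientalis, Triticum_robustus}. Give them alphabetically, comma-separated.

The clade containing exactly {Peromyscus_orientalis, Triticum_robustus} attaches to the tree at the node subtending ((Saccharomyces_giganteus,(Bombus_australis,Cuon_domesticus)),(Peromyscus_orientalis,Triticum_robustus)).
The other lineage descending from that same node — the sister group — is (Saccharomyces_giganteus,(Bombus_australis,Cuon_domesticus)); its 3 tips in alphabetical order are the answer.

Bombus_australis, Cuon_domesticus, Saccharomyces_giganteus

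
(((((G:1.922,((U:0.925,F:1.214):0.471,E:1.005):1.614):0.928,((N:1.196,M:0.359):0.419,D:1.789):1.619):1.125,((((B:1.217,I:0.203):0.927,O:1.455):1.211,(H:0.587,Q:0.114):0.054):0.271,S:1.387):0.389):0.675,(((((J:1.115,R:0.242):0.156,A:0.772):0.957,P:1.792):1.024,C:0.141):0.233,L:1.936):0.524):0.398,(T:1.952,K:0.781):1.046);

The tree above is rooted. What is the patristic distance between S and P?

6.024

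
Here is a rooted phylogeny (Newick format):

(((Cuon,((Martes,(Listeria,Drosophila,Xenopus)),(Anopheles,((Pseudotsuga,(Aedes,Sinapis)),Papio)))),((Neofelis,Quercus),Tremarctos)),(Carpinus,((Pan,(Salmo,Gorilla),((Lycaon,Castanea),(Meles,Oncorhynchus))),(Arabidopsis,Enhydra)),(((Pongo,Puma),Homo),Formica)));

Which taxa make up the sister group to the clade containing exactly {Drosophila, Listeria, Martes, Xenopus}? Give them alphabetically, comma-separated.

The clade containing exactly {Drosophila, Listeria, Martes, Xenopus} attaches to the tree at the node subtending ((Martes,(Listeria,Drosophila,Xenopus)),(Anopheles,((Pseudotsuga,(Aedes,Sinapis)),Papio))).
The other lineage descending from that same node — the sister group — is (Anopheles,((Pseudotsuga,(Aedes,Sinapis)),Papio)); its 5 tips in alphabetical order are the answer.

Aedes, Anopheles, Papio, Pseudotsuga, Sinapis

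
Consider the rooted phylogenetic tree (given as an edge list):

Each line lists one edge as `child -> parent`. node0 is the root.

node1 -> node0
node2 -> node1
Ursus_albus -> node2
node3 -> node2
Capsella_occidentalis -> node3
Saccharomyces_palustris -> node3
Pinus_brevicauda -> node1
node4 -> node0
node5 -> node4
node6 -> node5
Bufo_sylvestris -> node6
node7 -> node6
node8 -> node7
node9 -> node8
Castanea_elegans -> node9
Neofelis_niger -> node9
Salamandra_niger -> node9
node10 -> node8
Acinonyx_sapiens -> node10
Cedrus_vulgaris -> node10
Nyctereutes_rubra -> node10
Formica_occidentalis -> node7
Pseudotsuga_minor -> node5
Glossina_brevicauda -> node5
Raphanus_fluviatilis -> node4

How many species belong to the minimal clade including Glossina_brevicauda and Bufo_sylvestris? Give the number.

The MRCA of Glossina_brevicauda and Bufo_sylvestris is the node subtending ((Bufo_sylvestris,(((Castanea_elegans,Neofelis_niger,Salamandra_niger),(Acinonyx_sapiens,Cedrus_vulgaris,Nyctereutes_rubra)),Formica_occidentalis)),Pseudotsuga_minor,Glossina_brevicauda).
That clade contains 10 terminal taxa: Acinonyx_sapiens, Bufo_sylvestris, Castanea_elegans, Cedrus_vulgaris, Formica_occidentalis, Glossina_brevicauda, Neofelis_niger, Nyctereutes_rubra, Pseudotsuga_minor, Salamandra_niger.

10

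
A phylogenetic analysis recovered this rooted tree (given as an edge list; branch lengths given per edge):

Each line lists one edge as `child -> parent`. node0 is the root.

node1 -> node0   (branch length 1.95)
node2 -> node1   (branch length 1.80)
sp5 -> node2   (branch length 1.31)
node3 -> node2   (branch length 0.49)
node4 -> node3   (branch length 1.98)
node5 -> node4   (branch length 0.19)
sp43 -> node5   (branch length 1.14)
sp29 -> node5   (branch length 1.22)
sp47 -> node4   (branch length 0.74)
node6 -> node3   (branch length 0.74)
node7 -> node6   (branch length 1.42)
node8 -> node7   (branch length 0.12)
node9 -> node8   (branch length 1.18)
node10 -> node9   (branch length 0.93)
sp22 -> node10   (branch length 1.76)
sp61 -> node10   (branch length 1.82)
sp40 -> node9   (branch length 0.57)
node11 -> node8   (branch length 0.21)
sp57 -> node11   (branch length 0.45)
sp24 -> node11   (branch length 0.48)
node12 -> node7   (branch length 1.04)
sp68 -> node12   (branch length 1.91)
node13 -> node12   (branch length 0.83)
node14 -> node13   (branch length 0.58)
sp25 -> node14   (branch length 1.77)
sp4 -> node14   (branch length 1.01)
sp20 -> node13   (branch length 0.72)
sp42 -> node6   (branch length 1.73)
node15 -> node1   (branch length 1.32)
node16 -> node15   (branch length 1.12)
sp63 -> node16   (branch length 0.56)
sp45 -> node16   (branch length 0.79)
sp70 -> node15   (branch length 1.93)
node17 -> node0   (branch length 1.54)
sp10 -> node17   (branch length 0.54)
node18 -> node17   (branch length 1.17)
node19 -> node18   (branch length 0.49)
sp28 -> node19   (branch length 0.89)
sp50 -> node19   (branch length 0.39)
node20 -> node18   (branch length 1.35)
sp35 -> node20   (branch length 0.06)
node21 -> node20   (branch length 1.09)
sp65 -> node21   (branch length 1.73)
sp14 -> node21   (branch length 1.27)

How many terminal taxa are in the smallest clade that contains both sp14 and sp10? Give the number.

6

The MRCA of sp14 and sp10 is the node subtending (sp10,((sp28,sp50),(sp35,(sp65,sp14)))).
That clade contains 6 terminal taxa: sp10, sp14, sp28, sp35, sp50, sp65.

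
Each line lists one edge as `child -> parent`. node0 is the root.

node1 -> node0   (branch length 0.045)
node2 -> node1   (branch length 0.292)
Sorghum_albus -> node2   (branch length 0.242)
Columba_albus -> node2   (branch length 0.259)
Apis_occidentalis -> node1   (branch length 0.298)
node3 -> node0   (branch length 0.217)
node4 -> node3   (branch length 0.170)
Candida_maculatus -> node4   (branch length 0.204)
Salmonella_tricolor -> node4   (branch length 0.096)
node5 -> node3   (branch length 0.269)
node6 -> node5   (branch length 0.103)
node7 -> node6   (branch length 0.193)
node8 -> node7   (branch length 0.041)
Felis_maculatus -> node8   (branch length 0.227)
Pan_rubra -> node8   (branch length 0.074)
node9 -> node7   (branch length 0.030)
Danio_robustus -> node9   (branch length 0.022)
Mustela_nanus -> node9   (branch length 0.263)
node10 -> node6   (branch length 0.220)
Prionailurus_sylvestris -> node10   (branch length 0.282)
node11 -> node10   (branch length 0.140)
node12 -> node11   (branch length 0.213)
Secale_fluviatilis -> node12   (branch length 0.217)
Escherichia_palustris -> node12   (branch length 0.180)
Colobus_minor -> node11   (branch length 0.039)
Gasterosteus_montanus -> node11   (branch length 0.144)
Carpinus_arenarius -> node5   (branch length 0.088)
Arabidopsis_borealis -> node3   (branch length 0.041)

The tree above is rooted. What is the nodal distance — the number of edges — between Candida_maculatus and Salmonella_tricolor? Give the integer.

The MRCA of Candida_maculatus and Salmonella_tricolor is the node subtending (Candida_maculatus,Salmonella_tricolor).
From Candida_maculatus up to that node: 1 branch. From Salmonella_tricolor up to the same node: 1 branch. Total: 1 + 1 = 2.

2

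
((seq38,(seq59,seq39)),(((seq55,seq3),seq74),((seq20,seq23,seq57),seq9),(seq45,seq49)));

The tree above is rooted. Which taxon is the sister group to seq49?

seq45

seq49 attaches to the tree at the node subtending (seq45,seq49).
The other lineage descending from that same node — the sister group — is the single tip seq45.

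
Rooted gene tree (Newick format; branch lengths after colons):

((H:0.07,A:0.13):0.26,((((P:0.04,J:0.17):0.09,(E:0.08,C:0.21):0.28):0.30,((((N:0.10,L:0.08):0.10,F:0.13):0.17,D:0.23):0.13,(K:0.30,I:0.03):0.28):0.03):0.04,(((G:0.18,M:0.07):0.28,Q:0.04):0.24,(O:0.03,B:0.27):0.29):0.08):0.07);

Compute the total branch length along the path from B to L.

1.19

The path runs B → … → MRCA → … → L; the MRCA is the node subtending ((((P,J),(E,C)),((((N,L),F),D),(K,I))),(((G,M),Q),(O,B))).
Branch lengths along that path: 0.27 + 0.29 + 0.08 + 0.04 + 0.03 + 0.13 + 0.17 + 0.10 + 0.08 = 1.19.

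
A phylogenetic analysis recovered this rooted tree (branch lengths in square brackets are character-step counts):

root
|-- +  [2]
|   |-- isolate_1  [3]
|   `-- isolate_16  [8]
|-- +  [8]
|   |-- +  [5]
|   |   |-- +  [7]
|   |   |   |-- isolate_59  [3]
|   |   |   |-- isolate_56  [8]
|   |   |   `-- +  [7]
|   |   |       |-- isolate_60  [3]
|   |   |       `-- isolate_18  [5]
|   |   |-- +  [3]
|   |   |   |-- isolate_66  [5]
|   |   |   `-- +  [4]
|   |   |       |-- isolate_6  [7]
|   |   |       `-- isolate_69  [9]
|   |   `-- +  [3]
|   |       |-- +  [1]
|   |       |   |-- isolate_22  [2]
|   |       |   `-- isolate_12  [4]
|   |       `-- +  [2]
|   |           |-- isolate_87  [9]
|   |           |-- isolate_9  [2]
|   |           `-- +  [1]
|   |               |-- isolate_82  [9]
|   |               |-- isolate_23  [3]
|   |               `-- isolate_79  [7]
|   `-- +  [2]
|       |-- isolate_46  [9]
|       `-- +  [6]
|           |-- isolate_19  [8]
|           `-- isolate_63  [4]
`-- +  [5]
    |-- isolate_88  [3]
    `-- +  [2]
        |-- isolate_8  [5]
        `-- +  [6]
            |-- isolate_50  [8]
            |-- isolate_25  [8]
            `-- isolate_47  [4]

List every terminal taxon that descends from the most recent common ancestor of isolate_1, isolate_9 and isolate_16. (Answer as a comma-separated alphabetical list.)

isolate_1, isolate_12, isolate_16, isolate_18, isolate_19, isolate_22, isolate_23, isolate_25, isolate_46, isolate_47, isolate_50, isolate_56, isolate_59, isolate_6, isolate_60, isolate_63, isolate_66, isolate_69, isolate_79, isolate_8, isolate_82, isolate_87, isolate_88, isolate_9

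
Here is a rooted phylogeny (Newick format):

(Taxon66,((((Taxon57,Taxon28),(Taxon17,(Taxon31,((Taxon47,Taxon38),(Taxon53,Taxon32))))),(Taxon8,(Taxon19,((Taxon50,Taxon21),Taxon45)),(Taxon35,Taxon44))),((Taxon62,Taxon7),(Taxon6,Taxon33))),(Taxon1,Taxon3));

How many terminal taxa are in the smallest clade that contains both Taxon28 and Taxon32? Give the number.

8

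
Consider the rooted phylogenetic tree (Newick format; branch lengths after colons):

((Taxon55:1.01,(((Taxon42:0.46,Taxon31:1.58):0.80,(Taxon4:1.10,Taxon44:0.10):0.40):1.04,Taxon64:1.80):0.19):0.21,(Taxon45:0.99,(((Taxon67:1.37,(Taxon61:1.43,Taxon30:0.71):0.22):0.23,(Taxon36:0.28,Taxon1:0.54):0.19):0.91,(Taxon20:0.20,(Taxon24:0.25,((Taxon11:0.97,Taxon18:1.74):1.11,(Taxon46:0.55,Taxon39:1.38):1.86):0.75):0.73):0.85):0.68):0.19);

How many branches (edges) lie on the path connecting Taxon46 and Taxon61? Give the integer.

The MRCA of Taxon46 and Taxon61 is the node subtending (((Taxon67,(Taxon61,Taxon30)),(Taxon36,Taxon1)),(Taxon20,(Taxon24,((Taxon11,Taxon18),(Taxon46,Taxon39))))).
From Taxon46 up to that node: 5 branches. From Taxon61 up to the same node: 4 branches. Total: 5 + 4 = 9.

9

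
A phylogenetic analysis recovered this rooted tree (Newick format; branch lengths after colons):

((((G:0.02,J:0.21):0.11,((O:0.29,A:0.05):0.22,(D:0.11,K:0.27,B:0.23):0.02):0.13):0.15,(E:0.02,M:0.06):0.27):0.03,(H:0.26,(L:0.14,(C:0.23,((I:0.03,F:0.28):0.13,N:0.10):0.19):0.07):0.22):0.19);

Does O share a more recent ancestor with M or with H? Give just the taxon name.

The MRCA of O and M subtends (((G,J),((O,A),(D,K,B))),(E,M)) (9 taxa).
The MRCA of O and H is the root, subtending the entire tree (15 taxa).
The first is nested inside the second, so O shares a more recent common ancestor with M.

M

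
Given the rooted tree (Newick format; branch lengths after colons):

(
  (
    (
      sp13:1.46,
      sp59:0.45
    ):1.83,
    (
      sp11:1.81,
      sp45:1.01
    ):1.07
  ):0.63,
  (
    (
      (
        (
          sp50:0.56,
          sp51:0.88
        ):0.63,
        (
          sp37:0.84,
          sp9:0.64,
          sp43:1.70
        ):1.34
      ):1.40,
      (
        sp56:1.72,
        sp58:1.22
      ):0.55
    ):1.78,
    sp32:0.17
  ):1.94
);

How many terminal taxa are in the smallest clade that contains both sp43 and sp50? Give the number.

The MRCA of sp43 and sp50 is the node subtending ((sp50,sp51),(sp37,sp9,sp43)).
That clade contains 5 terminal taxa: sp37, sp43, sp50, sp51, sp9.

5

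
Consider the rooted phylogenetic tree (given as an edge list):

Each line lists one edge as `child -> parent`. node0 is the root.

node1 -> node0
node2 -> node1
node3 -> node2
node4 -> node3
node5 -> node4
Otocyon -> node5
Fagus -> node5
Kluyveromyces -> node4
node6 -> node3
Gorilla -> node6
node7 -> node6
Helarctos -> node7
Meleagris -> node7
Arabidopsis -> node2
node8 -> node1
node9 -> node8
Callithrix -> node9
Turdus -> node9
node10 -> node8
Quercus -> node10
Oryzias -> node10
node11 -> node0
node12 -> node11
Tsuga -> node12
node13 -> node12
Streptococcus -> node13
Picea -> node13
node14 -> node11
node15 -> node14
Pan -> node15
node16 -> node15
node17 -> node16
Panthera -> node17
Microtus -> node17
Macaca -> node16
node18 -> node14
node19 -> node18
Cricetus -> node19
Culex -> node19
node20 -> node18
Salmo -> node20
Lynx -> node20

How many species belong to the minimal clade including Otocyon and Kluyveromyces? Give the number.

3

The MRCA of Otocyon and Kluyveromyces is the node subtending ((Otocyon,Fagus),Kluyveromyces).
That clade contains 3 terminal taxa: Fagus, Kluyveromyces, Otocyon.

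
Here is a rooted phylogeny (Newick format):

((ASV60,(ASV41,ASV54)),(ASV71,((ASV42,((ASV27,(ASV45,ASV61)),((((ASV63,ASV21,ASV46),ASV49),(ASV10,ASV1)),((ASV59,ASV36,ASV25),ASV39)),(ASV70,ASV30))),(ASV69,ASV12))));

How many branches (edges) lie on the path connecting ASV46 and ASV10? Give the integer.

5

The MRCA of ASV46 and ASV10 is the node subtending (((ASV63,ASV21,ASV46),ASV49),(ASV10,ASV1)).
From ASV46 up to that node: 3 branches. From ASV10 up to the same node: 2 branches. Total: 3 + 2 = 5.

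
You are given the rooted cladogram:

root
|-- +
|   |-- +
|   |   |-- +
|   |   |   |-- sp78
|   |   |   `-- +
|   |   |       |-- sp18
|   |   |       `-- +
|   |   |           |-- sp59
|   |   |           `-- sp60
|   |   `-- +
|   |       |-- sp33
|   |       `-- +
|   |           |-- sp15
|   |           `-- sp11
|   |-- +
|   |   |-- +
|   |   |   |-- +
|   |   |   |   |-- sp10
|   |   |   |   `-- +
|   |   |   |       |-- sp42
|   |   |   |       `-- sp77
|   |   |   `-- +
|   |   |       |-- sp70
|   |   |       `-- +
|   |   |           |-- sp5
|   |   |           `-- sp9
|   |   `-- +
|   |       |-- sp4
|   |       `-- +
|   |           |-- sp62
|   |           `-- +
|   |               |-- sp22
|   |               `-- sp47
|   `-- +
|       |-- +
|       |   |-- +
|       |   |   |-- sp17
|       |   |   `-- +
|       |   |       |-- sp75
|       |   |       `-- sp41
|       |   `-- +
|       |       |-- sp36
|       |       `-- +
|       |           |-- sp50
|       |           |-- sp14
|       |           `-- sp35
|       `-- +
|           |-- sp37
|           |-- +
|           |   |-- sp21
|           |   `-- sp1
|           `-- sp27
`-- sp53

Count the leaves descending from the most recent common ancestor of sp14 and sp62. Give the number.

28

The MRCA of sp14 and sp62 is the node subtending (((sp78,(sp18,(sp59,sp60))),(sp33,(sp15,sp11))),(((sp10,(sp42,sp77)),(sp70,(sp5,sp9))),(sp4,(sp62,(sp22,sp47)))),(((sp17,(sp75,sp41)),(sp36,(sp50,sp14,sp35))),(sp37,(sp21,sp1),sp27))).
That clade contains 28 terminal taxa: sp1, sp10, sp11, sp14, sp15, sp17, sp18, sp21, sp22, sp27, sp33, sp35, sp36, sp37, sp4, sp41, sp42, sp47, sp5, sp50, sp59, sp60, sp62, sp70, sp75, sp77, sp78, sp9.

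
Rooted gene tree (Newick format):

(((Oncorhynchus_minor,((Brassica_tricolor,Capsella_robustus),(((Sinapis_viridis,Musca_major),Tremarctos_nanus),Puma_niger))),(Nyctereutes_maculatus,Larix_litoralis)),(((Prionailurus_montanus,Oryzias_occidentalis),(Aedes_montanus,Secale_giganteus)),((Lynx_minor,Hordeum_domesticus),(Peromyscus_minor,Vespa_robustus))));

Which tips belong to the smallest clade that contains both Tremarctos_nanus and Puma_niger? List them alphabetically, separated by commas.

Musca_major, Puma_niger, Sinapis_viridis, Tremarctos_nanus

Tracing Tremarctos_nanus: it sits inside ((Sinapis_viridis,Musca_major),Tremarctos_nanus).
Tracing Puma_niger: it sits inside (((Sinapis_viridis,Musca_major),Tremarctos_nanus),Puma_niger).
The smallest clade enclosing both is (((Sinapis_viridis,Musca_major),Tremarctos_nanus),Puma_niger); the answer is its 4 terminal taxa in alphabetical order.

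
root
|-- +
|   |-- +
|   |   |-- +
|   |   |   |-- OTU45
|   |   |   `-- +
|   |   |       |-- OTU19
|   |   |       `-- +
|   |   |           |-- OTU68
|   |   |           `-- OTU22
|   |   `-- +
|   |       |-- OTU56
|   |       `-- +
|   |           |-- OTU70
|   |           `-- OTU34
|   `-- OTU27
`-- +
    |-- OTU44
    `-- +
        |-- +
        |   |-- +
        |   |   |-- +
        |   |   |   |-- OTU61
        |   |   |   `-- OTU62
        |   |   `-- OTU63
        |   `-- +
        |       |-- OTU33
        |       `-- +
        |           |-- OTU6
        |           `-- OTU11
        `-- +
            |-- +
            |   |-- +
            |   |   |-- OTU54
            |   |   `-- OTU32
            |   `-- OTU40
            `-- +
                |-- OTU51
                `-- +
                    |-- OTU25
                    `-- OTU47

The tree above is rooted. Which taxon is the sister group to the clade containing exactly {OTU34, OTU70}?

OTU56

The clade containing exactly {OTU34, OTU70} attaches to the tree at the node subtending (OTU56,(OTU70,OTU34)).
The other lineage descending from that same node — the sister group — is the single tip OTU56.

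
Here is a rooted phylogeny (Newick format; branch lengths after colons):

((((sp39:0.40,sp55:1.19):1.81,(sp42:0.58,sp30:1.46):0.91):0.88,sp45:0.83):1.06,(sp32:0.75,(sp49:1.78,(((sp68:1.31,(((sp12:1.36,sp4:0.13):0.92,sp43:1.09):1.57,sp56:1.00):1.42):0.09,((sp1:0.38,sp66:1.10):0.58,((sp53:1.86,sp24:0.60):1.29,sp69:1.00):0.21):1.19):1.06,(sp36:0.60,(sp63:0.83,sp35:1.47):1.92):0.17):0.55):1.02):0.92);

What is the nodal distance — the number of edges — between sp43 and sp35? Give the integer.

The MRCA of sp43 and sp35 is the node subtending (((sp68,(((sp12,sp4),sp43),sp56)),((sp1,sp66),((sp53,sp24),sp69))),(sp36,(sp63,sp35))).
From sp43 up to that node: 5 branches. From sp35 up to the same node: 3 branches. Total: 5 + 3 = 8.

8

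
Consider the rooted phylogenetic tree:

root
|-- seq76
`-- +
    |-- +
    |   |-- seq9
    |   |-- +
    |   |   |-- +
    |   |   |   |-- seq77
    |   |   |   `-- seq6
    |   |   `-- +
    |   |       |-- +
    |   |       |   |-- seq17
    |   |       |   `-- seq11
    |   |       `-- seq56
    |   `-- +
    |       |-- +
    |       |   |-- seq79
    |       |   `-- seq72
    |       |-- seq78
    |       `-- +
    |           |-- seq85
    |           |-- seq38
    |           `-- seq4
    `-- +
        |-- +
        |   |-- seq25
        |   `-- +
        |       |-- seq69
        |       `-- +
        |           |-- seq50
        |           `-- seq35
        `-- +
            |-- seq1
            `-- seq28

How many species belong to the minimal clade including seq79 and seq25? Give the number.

The MRCA of seq79 and seq25 is the node subtending ((seq9,((seq77,seq6),((seq17,seq11),seq56)),((seq79,seq72),seq78,(seq85,seq38,seq4))),((seq25,(seq69,(seq50,seq35))),(seq1,seq28))).
That clade contains 18 terminal taxa: seq1, seq11, seq17, seq25, seq28, seq35, seq38, seq4, seq50, seq56, seq6, seq69, seq72, seq77, seq78, seq79, seq85, seq9.

18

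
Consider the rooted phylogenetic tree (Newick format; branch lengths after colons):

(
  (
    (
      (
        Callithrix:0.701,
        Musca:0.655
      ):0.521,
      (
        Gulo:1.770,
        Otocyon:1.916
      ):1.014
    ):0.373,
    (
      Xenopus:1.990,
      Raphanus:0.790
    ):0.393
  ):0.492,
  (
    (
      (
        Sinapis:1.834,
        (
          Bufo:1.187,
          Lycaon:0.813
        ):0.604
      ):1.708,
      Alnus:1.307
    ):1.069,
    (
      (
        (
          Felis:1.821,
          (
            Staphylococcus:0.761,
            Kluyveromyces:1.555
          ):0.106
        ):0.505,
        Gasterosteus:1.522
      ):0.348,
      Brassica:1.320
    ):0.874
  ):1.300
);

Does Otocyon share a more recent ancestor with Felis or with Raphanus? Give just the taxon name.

Raphanus

The MRCA of Otocyon and Raphanus subtends (((Callithrix,Musca),(Gulo,Otocyon)),(Xenopus,Raphanus)) (6 taxa).
The MRCA of Otocyon and Felis is the root, subtending the entire tree (15 taxa).
The first is nested inside the second, so Otocyon shares a more recent common ancestor with Raphanus.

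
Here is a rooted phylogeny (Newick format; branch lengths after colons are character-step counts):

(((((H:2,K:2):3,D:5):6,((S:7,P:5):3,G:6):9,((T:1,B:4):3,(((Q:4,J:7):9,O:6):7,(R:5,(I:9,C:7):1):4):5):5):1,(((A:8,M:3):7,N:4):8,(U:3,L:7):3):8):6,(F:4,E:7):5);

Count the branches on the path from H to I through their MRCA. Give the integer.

The MRCA of H and I is the node subtending (((H,K),D),((S,P),G),((T,B),(((Q,J),O),(R,(I,C))))).
From H up to that node: 3 branches. From I up to the same node: 5 branches. Total: 3 + 5 = 8.

8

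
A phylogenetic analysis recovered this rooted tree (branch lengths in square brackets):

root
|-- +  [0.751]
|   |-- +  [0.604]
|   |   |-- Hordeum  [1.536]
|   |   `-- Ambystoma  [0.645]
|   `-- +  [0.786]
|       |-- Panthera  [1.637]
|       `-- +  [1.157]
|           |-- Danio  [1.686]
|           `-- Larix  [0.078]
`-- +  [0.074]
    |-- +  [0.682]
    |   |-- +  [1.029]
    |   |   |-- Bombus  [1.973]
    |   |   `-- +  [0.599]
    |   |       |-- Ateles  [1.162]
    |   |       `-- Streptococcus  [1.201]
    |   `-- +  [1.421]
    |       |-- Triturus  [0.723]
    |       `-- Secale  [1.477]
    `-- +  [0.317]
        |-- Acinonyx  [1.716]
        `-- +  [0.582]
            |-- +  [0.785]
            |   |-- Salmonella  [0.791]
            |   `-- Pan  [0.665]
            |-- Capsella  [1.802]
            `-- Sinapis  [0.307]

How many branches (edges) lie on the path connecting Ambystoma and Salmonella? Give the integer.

The MRCA of Ambystoma and Salmonella is the root of the tree.
From Ambystoma up to that node: 3 branches. From Salmonella up to the same node: 5 branches. Total: 3 + 5 = 8.

8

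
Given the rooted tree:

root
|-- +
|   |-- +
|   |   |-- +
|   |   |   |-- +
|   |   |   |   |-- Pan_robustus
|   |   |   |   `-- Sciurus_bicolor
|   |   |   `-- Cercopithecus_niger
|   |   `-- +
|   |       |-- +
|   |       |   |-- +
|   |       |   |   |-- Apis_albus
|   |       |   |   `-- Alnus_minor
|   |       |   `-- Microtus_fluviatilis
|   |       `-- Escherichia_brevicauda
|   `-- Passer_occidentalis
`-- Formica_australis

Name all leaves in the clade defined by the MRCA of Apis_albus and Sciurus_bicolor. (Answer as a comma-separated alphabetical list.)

Tracing Apis_albus: it sits inside (Apis_albus,Alnus_minor).
Tracing Sciurus_bicolor: it sits inside (Pan_robustus,Sciurus_bicolor).
The smallest clade enclosing both is (((Pan_robustus,Sciurus_bicolor),Cercopithecus_niger),(((Apis_albus,Alnus_minor),Microtus_fluviatilis),Escherichia_brevicauda)); the answer is its 7 terminal taxa in alphabetical order.

Alnus_minor, Apis_albus, Cercopithecus_niger, Escherichia_brevicauda, Microtus_fluviatilis, Pan_robustus, Sciurus_bicolor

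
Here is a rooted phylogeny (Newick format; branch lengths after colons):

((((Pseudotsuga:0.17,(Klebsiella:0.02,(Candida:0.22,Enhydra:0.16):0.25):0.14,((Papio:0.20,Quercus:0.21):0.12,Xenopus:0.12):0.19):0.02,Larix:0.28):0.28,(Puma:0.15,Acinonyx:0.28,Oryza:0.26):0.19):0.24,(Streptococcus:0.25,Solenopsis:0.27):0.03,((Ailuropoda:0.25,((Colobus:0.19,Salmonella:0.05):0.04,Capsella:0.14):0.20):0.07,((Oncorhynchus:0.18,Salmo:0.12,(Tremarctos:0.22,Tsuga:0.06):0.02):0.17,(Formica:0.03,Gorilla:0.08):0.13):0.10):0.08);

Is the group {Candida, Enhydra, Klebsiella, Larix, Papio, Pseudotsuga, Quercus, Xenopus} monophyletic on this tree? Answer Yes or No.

Yes

The most recent common ancestor of these taxa subtends ((Pseudotsuga,(Klebsiella,(Candida,Enhydra)),((Papio,Quercus),Xenopus)),Larix).
That clade has exactly 8 tips — every listed taxon and nothing else — so the group is monophyletic.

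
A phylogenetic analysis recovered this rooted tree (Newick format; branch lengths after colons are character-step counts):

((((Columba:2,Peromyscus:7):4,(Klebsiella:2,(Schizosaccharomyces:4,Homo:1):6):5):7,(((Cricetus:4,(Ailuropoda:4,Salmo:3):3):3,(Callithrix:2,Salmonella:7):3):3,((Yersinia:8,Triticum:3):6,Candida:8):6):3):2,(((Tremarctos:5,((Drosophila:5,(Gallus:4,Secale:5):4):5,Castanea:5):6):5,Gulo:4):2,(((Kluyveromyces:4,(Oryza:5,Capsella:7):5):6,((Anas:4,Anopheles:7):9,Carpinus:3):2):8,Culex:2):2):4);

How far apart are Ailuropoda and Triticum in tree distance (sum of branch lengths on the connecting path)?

28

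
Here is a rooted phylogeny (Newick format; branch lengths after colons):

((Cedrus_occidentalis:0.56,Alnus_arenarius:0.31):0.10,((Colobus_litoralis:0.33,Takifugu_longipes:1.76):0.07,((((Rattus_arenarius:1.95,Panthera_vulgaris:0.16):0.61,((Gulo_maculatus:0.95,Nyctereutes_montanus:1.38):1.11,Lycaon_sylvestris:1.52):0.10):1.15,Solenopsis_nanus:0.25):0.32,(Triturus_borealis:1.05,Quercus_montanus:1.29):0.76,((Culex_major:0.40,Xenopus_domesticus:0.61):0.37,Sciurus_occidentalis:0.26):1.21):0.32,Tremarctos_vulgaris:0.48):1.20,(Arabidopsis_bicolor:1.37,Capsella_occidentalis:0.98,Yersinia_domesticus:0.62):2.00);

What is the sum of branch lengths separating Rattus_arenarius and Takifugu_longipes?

The path runs Rattus_arenarius → … → MRCA → … → Takifugu_longipes; the MRCA is the node subtending ((Colobus_litoralis,Takifugu_longipes),((((Rattus_arenarius,Panthera_vulgaris),((Gulo_maculatus,Nyctereutes_montanus),Lycaon_sylvestris)),Solenopsis_nanus),(Triturus_borealis,Quercus_montanus),((Culex_major,Xenopus_domesticus),Sciurus_occidentalis)),Tremarctos_vulgaris).
Branch lengths along that path: 1.95 + 0.61 + 1.15 + 0.32 + 0.32 + 0.07 + 1.76 = 6.18.

6.18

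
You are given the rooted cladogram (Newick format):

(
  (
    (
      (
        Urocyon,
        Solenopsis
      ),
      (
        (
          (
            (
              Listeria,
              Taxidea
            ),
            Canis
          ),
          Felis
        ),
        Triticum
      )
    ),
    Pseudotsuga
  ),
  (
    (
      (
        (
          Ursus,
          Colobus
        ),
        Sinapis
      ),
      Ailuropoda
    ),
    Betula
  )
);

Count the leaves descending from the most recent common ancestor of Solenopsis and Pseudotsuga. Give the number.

8

The MRCA of Solenopsis and Pseudotsuga is the node subtending (((Urocyon,Solenopsis),((((Listeria,Taxidea),Canis),Felis),Triticum)),Pseudotsuga).
That clade contains 8 terminal taxa: Canis, Felis, Listeria, Pseudotsuga, Solenopsis, Taxidea, Triticum, Urocyon.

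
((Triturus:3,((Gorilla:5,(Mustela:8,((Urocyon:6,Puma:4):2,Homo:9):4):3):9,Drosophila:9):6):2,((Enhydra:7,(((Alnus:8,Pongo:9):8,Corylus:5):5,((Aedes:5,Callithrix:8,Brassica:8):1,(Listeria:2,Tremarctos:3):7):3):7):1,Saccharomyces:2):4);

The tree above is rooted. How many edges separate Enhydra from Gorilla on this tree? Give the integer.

7

The MRCA of Enhydra and Gorilla is the root of the tree.
From Enhydra up to that node: 3 branches. From Gorilla up to the same node: 4 branches. Total: 3 + 4 = 7.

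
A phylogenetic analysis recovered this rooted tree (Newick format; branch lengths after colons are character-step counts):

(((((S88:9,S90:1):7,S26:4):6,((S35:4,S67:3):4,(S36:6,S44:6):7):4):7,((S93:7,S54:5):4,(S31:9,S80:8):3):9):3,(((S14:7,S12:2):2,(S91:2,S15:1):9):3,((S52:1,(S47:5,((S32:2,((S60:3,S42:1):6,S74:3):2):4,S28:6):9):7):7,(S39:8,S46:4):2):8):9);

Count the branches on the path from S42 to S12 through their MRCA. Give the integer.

The MRCA of S42 and S12 is the node subtending (((S14,S12),(S91,S15)),((S52,(S47,((S32,((S60,S42),S74)),S28))),(S39,S46))).
From S42 up to that node: 8 branches. From S12 up to the same node: 3 branches. Total: 8 + 3 = 11.

11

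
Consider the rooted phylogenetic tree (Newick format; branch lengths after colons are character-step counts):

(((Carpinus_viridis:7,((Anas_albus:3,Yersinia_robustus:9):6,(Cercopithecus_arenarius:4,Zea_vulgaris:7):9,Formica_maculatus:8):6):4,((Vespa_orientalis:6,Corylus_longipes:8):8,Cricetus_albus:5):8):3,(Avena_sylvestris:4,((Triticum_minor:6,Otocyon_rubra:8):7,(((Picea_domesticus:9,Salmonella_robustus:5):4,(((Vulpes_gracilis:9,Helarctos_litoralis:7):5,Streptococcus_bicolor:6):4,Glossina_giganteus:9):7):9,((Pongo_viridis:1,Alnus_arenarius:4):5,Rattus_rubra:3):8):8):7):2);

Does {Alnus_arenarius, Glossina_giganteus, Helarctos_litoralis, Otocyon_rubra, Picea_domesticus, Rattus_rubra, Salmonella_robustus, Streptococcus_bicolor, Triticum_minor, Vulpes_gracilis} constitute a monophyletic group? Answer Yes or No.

The MRCA of the listed taxa subtends ((Triticum_minor,Otocyon_rubra),(((Picea_domesticus,Salmonella_robustus),(((Vulpes_gracilis,Helarctos_litoralis),Streptococcus_bicolor),Glossina_giganteus)),((Pongo_viridis,Alnus_arenarius),Rattus_rubra))).
That clade also contains Pongo_viridis, which is not in the proposed group, so the group is not monophyletic.

No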